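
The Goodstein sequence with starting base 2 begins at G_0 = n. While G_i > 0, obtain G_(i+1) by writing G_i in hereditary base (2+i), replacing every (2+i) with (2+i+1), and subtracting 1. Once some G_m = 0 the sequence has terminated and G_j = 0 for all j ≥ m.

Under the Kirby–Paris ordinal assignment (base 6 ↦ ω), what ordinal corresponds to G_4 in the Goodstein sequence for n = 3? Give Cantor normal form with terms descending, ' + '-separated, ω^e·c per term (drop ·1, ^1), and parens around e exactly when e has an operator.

i=0: 3 = 2 + 1 (b=2); 2→3: 3 + 1 = 4; 4−1 = 3
i=1: 3 = 3 (b=3); 3→4: 4 = 4; 4−1 = 3
i=2: 3 = 3 (b=4); 4→5: 3 = 3; 3−1 = 2
i=3: 2 = 2 (b=5); 5→6: 2 = 2; 2−1 = 1
i=4: 1 = 1 (b=6); 6→7: 1 = 1; 1−1 = 0

1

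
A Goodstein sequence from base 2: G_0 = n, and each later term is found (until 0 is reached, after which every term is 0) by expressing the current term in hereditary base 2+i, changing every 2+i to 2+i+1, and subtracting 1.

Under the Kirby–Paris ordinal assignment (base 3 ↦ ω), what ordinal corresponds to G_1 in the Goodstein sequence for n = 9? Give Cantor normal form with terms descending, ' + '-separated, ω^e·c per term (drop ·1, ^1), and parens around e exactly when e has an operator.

ω^(ω + 1)

G_0=9  [base 2] 2^(2 + 1) + 1  →[2↦3]→  3^(3 + 1) + 1 = 82  −1 ⇒ G_1=81
G_1=81  [base 3] 3^(3 + 1)  →[3↦4]→  4^(4 + 1) = 1024  −1 ⇒ G_2=1023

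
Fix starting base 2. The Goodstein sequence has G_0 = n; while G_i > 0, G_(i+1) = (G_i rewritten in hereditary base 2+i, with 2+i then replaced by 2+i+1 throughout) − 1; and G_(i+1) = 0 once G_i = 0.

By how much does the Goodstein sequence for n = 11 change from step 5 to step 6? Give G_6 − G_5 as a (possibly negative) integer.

128452926

[0] 11 ≡ 2^(2 + 1) + 2 + 1 (base 2). Lift 3: 85. −1: 84.
[1] 84 ≡ 3^(3 + 1) + 3 (base 3). Lift 4: 1028. −1: 1027.
[2] 1027 ≡ 4^(4 + 1) + 3 (base 4). Lift 5: 15628. −1: 15627.
[3] 15627 ≡ 5^(5 + 1) + 2 (base 5). Lift 6: 279938. −1: 279937.
[4] 279937 ≡ 6^(6 + 1) + 1 (base 6). Lift 7: 5764802. −1: 5764801.
[5] 5764801 ≡ 7^(7 + 1) (base 7). Lift 8: 134217728. −1: 134217727.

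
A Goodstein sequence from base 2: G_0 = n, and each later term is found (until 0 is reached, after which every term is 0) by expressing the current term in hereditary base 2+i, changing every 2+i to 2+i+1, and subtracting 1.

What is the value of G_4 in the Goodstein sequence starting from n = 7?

[0] 7 ≡ 2^2 + 2 + 1 (base 2). Lift 3: 31. −1: 30.
[1] 30 ≡ 3^3 + 3 (base 3). Lift 4: 260. −1: 259.
[2] 259 ≡ 4^4 + 3 (base 4). Lift 5: 3128. −1: 3127.
[3] 3127 ≡ 5^5 + 2 (base 5). Lift 6: 46658. −1: 46657.
[4] 46657 ≡ 6^6 + 1 (base 6). Lift 7: 823544. −1: 823543.

46657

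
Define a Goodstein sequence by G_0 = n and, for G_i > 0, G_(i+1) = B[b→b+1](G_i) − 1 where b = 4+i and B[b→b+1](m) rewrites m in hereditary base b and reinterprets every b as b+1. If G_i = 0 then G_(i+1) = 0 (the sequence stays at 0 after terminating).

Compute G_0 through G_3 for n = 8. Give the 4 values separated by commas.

8, 9, 9, 9

G_0 = 8. HB_4(8) = 2·4. Bump = 10. G_1 = 9.
G_1 = 9. HB_5(9) = 5 + 4. Bump = 10. G_2 = 9.
G_2 = 9. HB_6(9) = 6 + 3. Bump = 10. G_3 = 9.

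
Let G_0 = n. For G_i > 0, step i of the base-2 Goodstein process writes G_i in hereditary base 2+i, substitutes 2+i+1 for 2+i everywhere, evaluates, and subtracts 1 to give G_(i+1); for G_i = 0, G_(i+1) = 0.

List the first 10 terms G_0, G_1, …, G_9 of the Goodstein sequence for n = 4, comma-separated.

4, 26, 41, 60, 83, 109, 139, 173, 211, 253

[0] 4 ≡ 2^2 (base 2). Lift 3: 27. −1: 26.
[1] 26 ≡ 2·3^2 + 2·3 + 2 (base 3). Lift 4: 42. −1: 41.
[2] 41 ≡ 2·4^2 + 2·4 + 1 (base 4). Lift 5: 61. −1: 60.
[3] 60 ≡ 2·5^2 + 2·5 (base 5). Lift 6: 84. −1: 83.
[4] 83 ≡ 2·6^2 + 6 + 5 (base 6). Lift 7: 110. −1: 109.
[5] 109 ≡ 2·7^2 + 7 + 4 (base 7). Lift 8: 140. −1: 139.
[6] 139 ≡ 2·8^2 + 8 + 3 (base 8). Lift 9: 174. −1: 173.
[7] 173 ≡ 2·9^2 + 9 + 2 (base 9). Lift 10: 212. −1: 211.
[8] 211 ≡ 2·10^2 + 10 + 1 (base 10). Lift 11: 254. −1: 253.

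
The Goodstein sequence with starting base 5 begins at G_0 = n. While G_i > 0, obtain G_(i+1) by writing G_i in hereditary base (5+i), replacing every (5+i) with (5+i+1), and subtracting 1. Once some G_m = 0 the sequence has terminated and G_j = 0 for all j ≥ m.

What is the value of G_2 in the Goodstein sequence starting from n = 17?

21

G_0=17  [base 5] 3·5 + 2  →[5↦6]→  3·6 + 2 = 20  −1 ⇒ G_1=19
G_1=19  [base 6] 3·6 + 1  →[6↦7]→  3·7 + 1 = 22  −1 ⇒ G_2=21
G_2=21  [base 7] 3·7  →[7↦8]→  3·8 = 24  −1 ⇒ G_3=23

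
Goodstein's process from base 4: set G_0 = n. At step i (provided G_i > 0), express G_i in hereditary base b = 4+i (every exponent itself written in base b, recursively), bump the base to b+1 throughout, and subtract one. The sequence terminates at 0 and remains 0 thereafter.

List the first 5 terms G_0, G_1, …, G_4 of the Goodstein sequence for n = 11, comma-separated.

i=0: 11 = 2·4 + 3 (b=4); 4→5: 2·5 + 3 = 13; 13−1 = 12
i=1: 12 = 2·5 + 2 (b=5); 5→6: 2·6 + 2 = 14; 14−1 = 13
i=2: 13 = 2·6 + 1 (b=6); 6→7: 2·7 + 1 = 15; 15−1 = 14
i=3: 14 = 2·7 (b=7); 7→8: 2·8 = 16; 16−1 = 15

11, 12, 13, 14, 15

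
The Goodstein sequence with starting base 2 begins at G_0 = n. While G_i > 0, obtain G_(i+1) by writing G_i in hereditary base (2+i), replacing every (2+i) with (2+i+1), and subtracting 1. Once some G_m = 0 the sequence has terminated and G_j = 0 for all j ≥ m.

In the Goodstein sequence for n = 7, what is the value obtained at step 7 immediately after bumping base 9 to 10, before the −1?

(0) 7|_2 = 2^2 + 2 + 1 ↦ 3^3 + 3 + 1|_3 = 31 ⇒ 30
(1) 30|_3 = 3^3 + 3 ↦ 4^4 + 4|_4 = 260 ⇒ 259
(2) 259|_4 = 4^4 + 3 ↦ 5^5 + 3|_5 = 3128 ⇒ 3127
(3) 3127|_5 = 5^5 + 2 ↦ 6^6 + 2|_6 = 46658 ⇒ 46657
(4) 46657|_6 = 6^6 + 1 ↦ 7^7 + 1|_7 = 823544 ⇒ 823543
(5) 823543|_7 = 7^7 ↦ 8^8|_8 = 16777216 ⇒ 16777215
(6) 16777215|_8 = 7·8^7 + 7·8^6 + 7·8^5 + 7·8^4 + 7·8^3 + 7·8^2 + 7·8 + 7 ↦ 7·9^7 + 7·9^6 + 7·9^5 + 7·9^4 + 7·9^3 + 7·9^2 + 7·9 + 7|_9 = 37665880 ⇒ 37665879

77777776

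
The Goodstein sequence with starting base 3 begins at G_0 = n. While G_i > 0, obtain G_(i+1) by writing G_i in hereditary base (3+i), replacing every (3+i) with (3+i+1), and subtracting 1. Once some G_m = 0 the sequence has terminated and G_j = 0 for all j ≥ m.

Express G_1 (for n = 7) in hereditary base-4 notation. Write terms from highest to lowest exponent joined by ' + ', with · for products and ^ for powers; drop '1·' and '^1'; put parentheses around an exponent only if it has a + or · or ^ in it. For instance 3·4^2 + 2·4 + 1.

2·4

G_0=7  [base 3] 2·3 + 1  →[3↦4]→  2·4 + 1 = 9  −1 ⇒ G_1=8
G_1=8  [base 4] 2·4  →[4↦5]→  2·5 = 10  −1 ⇒ G_2=9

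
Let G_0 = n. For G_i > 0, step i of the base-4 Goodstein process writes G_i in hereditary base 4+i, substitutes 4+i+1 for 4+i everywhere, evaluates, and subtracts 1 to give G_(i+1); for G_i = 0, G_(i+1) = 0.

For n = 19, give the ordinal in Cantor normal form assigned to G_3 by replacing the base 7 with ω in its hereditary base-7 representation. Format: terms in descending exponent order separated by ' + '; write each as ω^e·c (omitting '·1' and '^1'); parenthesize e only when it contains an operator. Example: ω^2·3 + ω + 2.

(0) 19|_4 = 4^2 + 3 ↦ 5^2 + 3|_5 = 28 ⇒ 27
(1) 27|_5 = 5^2 + 2 ↦ 6^2 + 2|_6 = 38 ⇒ 37
(2) 37|_6 = 6^2 + 1 ↦ 7^2 + 1|_7 = 50 ⇒ 49

ω^2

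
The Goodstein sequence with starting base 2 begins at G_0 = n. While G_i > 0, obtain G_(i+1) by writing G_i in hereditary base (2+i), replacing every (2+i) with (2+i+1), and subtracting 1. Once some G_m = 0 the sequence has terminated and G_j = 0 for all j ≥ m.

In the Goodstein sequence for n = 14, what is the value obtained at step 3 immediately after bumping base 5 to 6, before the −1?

326592

G_0 = 14. HB_2(14) = 2^(2 + 1) + 2^2 + 2. Bump = 111. G_1 = 110.
G_1 = 110. HB_3(110) = 3^(3 + 1) + 3^3 + 2. Bump = 1282. G_2 = 1281.
G_2 = 1281. HB_4(1281) = 4^(4 + 1) + 4^4 + 1. Bump = 18751. G_3 = 18750.
G_3 = 18750. HB_5(18750) = 5^(5 + 1) + 5^5. Bump = 326592. G_4 = 326591.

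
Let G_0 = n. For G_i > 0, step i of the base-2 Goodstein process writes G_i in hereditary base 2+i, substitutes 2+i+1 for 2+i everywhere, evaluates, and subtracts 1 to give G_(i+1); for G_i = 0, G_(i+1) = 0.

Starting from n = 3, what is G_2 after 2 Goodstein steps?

3

base 2: 3 = 2 + 1; at 3: 3 + 1 = 4; next = 3
base 3: 3 = 3; at 4: 4 = 4; next = 3
base 4: 3 = 3; at 5: 3 = 3; next = 2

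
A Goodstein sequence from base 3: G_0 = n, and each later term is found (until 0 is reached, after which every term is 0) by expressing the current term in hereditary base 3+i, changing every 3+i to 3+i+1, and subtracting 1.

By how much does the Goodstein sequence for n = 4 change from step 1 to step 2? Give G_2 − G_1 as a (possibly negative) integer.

G_0 = 4. HB_3(4) = 3 + 1. Bump = 5. G_1 = 4.
G_1 = 4. HB_4(4) = 4. Bump = 5. G_2 = 4.

0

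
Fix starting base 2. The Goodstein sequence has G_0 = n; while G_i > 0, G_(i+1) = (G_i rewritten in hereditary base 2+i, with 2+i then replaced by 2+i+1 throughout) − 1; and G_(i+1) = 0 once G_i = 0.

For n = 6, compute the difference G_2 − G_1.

6 —HB2→ 2^2 + 2 —bump→ 3^3 + 3 = 30 —(−1)→ 29
29 —HB3→ 3^3 + 2 —bump→ 4^4 + 2 = 258 —(−1)→ 257

228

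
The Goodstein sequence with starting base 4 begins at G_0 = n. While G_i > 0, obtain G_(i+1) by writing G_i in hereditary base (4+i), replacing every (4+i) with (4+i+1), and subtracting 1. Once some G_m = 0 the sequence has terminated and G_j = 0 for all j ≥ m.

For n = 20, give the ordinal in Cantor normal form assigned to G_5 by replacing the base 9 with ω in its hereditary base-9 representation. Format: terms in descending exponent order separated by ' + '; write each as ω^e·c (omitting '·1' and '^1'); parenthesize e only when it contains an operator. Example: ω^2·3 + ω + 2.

ω^2

i=0: 20 = 4^2 + 4 (b=4); 4→5: 5^2 + 5 = 30; 30−1 = 29
i=1: 29 = 5^2 + 4 (b=5); 5→6: 6^2 + 4 = 40; 40−1 = 39
i=2: 39 = 6^2 + 3 (b=6); 6→7: 7^2 + 3 = 52; 52−1 = 51
i=3: 51 = 7^2 + 2 (b=7); 7→8: 8^2 + 2 = 66; 66−1 = 65
i=4: 65 = 8^2 + 1 (b=8); 8→9: 9^2 + 1 = 82; 82−1 = 81
i=5: 81 = 9^2 (b=9); 9→10: 10^2 = 100; 100−1 = 99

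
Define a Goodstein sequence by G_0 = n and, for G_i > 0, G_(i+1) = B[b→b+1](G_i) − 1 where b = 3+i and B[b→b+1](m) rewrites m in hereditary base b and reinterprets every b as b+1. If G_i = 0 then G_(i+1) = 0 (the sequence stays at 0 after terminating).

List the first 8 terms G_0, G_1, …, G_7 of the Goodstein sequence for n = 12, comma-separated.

G_0 = 12. HB_3(12) = 3^2 + 3. Bump = 20. G_1 = 19.
G_1 = 19. HB_4(19) = 4^2 + 3. Bump = 28. G_2 = 27.
G_2 = 27. HB_5(27) = 5^2 + 2. Bump = 38. G_3 = 37.
G_3 = 37. HB_6(37) = 6^2 + 1. Bump = 50. G_4 = 49.
G_4 = 49. HB_7(49) = 7^2. Bump = 64. G_5 = 63.
G_5 = 63. HB_8(63) = 7·8 + 7. Bump = 70. G_6 = 69.
G_6 = 69. HB_9(69) = 7·9 + 6. Bump = 76. G_7 = 75.

12, 19, 27, 37, 49, 63, 69, 75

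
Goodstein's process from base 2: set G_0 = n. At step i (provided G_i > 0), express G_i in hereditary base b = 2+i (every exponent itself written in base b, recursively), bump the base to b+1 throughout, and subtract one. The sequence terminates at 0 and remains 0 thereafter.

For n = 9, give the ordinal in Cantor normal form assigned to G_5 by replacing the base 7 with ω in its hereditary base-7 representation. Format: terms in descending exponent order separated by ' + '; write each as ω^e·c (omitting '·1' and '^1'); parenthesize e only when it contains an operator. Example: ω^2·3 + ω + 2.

i=0: 9 = 2^(2 + 1) + 1 (b=2); 2→3: 3^(3 + 1) + 1 = 82; 82−1 = 81
i=1: 81 = 3^(3 + 1) (b=3); 3→4: 4^(4 + 1) = 1024; 1024−1 = 1023
i=2: 1023 = 3·4^4 + 3·4^3 + 3·4^2 + 3·4 + 3 (b=4); 4→5: 3·5^5 + 3·5^3 + 3·5^2 + 3·5 + 3 = 9843; 9843−1 = 9842
i=3: 9842 = 3·5^5 + 3·5^3 + 3·5^2 + 3·5 + 2 (b=5); 5→6: 3·6^6 + 3·6^3 + 3·6^2 + 3·6 + 2 = 140744; 140744−1 = 140743
i=4: 140743 = 3·6^6 + 3·6^3 + 3·6^2 + 3·6 + 1 (b=6); 6→7: 3·7^7 + 3·7^3 + 3·7^2 + 3·7 + 1 = 2471827; 2471827−1 = 2471826

ω^ω·3 + ω^3·3 + ω^2·3 + ω·3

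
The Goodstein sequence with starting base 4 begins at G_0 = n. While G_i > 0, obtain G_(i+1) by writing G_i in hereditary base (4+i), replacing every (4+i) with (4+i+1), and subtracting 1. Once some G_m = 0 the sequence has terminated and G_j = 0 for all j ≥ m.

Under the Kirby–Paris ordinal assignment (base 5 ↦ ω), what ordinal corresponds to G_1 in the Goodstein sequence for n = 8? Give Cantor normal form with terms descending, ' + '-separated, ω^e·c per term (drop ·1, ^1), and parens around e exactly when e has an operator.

ω + 4

step 0: 8 = 2·4; sub 5 for 4: 2·5; = 10; G_1 = 10−1 = 9
step 1: 9 = 5 + 4; sub 6 for 5: 6 + 4; = 10; G_2 = 10−1 = 9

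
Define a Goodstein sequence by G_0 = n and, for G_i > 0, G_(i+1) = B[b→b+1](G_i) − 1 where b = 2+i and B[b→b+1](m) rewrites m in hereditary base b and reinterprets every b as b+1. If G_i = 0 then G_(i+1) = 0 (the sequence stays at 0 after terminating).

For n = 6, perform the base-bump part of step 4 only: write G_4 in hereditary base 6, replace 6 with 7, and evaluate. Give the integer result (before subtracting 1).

G_0=6  [base 2] 2^2 + 2  →[2↦3]→  3^3 + 3 = 30  −1 ⇒ G_1=29
G_1=29  [base 3] 3^3 + 2  →[3↦4]→  4^4 + 2 = 258  −1 ⇒ G_2=257
G_2=257  [base 4] 4^4 + 1  →[4↦5]→  5^5 + 1 = 3126  −1 ⇒ G_3=3125
G_3=3125  [base 5] 5^5  →[5↦6]→  6^6 = 46656  −1 ⇒ G_4=46655
G_4=46655  [base 6] 5·6^5 + 5·6^4 + 5·6^3 + 5·6^2 + 5·6 + 5  →[6↦7]→  5·7^5 + 5·7^4 + 5·7^3 + 5·7^2 + 5·7 + 5 = 98040  −1 ⇒ G_5=98039

98040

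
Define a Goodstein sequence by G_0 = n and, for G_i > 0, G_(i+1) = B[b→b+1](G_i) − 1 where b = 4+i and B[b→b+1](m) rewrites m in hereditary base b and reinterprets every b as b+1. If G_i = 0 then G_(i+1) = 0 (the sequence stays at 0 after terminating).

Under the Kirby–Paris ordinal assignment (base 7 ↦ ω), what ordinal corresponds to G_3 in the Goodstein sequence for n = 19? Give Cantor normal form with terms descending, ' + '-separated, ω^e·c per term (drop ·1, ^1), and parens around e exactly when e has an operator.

(0) 19|_4 = 4^2 + 3 ↦ 5^2 + 3|_5 = 28 ⇒ 27
(1) 27|_5 = 5^2 + 2 ↦ 6^2 + 2|_6 = 38 ⇒ 37
(2) 37|_6 = 6^2 + 1 ↦ 7^2 + 1|_7 = 50 ⇒ 49
(3) 49|_7 = 7^2 ↦ 8^2|_8 = 64 ⇒ 63

ω^2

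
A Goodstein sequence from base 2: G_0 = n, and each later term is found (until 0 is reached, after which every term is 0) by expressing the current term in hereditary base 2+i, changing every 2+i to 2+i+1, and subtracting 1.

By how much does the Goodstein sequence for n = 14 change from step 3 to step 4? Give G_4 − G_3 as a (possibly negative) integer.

(0) 14|_2 = 2^(2 + 1) + 2^2 + 2 ↦ 3^(3 + 1) + 3^3 + 3|_3 = 111 ⇒ 110
(1) 110|_3 = 3^(3 + 1) + 3^3 + 2 ↦ 4^(4 + 1) + 4^4 + 2|_4 = 1282 ⇒ 1281
(2) 1281|_4 = 4^(4 + 1) + 4^4 + 1 ↦ 5^(5 + 1) + 5^5 + 1|_5 = 18751 ⇒ 18750
(3) 18750|_5 = 5^(5 + 1) + 5^5 ↦ 6^(6 + 1) + 6^6|_6 = 326592 ⇒ 326591

307841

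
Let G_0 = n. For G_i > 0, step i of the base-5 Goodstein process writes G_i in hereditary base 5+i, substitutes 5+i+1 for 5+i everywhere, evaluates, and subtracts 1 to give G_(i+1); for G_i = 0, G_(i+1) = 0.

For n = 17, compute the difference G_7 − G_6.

i=0: 17 = 3·5 + 2 (b=5); 5→6: 3·6 + 2 = 20; 20−1 = 19
i=1: 19 = 3·6 + 1 (b=6); 6→7: 3·7 + 1 = 22; 22−1 = 21
i=2: 21 = 3·7 (b=7); 7→8: 3·8 = 24; 24−1 = 23
i=3: 23 = 2·8 + 7 (b=8); 8→9: 2·9 + 7 = 25; 25−1 = 24
i=4: 24 = 2·9 + 6 (b=9); 9→10: 2·10 + 6 = 26; 26−1 = 25
i=5: 25 = 2·10 + 5 (b=10); 10→11: 2·11 + 5 = 27; 27−1 = 26
i=6: 26 = 2·11 + 4 (b=11); 11→12: 2·12 + 4 = 28; 28−1 = 27

1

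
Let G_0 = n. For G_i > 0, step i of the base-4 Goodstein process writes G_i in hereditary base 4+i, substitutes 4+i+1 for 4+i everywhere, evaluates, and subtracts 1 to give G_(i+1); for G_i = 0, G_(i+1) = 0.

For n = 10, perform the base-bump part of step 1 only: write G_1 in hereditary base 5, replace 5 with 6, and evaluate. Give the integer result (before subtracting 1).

(0) 10|_4 = 2·4 + 2 ↦ 2·5 + 2|_5 = 12 ⇒ 11
(1) 11|_5 = 2·5 + 1 ↦ 2·6 + 1|_6 = 13 ⇒ 12

13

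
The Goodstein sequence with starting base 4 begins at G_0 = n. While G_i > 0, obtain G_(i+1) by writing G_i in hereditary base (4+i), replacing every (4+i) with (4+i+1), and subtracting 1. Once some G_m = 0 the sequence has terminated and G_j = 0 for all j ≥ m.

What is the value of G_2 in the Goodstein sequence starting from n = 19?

37

step 0: 19 = 4^2 + 3; sub 5 for 4: 5^2 + 3; = 28; G_1 = 28−1 = 27
step 1: 27 = 5^2 + 2; sub 6 for 5: 6^2 + 2; = 38; G_2 = 38−1 = 37
step 2: 37 = 6^2 + 1; sub 7 for 6: 7^2 + 1; = 50; G_3 = 50−1 = 49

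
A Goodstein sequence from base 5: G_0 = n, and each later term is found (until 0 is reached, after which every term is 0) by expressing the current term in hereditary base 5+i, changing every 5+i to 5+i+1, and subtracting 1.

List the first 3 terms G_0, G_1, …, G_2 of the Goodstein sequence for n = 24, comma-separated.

i=0: 24 = 4·5 + 4 (b=5); 5→6: 4·6 + 4 = 28; 28−1 = 27
i=1: 27 = 4·6 + 3 (b=6); 6→7: 4·7 + 3 = 31; 31−1 = 30

24, 27, 30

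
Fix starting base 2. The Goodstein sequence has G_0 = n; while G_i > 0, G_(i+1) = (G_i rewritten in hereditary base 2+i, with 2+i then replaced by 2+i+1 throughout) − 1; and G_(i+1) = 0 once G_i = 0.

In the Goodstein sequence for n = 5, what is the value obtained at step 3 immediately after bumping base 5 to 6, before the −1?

step 0: 5 = 2^2 + 1; sub 3 for 2: 3^3 + 1; = 28; G_1 = 28−1 = 27
step 1: 27 = 3^3; sub 4 for 3: 4^4; = 256; G_2 = 256−1 = 255
step 2: 255 = 3·4^3 + 3·4^2 + 3·4 + 3; sub 5 for 4: 3·5^3 + 3·5^2 + 3·5 + 3; = 468; G_3 = 468−1 = 467
step 3: 467 = 3·5^3 + 3·5^2 + 3·5 + 2; sub 6 for 5: 3·6^3 + 3·6^2 + 3·6 + 2; = 776; G_4 = 776−1 = 775

776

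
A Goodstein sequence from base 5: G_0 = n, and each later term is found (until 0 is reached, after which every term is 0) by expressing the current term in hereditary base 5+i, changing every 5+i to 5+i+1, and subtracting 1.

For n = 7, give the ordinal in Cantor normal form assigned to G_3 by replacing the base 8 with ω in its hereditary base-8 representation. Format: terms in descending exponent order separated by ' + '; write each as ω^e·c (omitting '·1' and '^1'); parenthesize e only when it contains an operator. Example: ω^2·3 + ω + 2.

7 —HB5→ 5 + 2 —bump→ 6 + 2 = 8 —(−1)→ 7
7 —HB6→ 6 + 1 —bump→ 7 + 1 = 8 —(−1)→ 7
7 —HB7→ 7 —bump→ 8 = 8 —(−1)→ 7
7 —HB8→ 7 —bump→ 7 = 7 —(−1)→ 6

7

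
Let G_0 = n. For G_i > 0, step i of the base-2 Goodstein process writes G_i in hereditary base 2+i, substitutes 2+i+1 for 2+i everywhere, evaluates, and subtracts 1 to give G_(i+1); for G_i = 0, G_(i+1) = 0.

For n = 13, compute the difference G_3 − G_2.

14813

G_0=13  [base 2] 2^(2 + 1) + 2^2 + 1  →[2↦3]→  3^(3 + 1) + 3^3 + 1 = 109  −1 ⇒ G_1=108
G_1=108  [base 3] 3^(3 + 1) + 3^3  →[3↦4]→  4^(4 + 1) + 4^4 = 1280  −1 ⇒ G_2=1279
G_2=1279  [base 4] 4^(4 + 1) + 3·4^3 + 3·4^2 + 3·4 + 3  →[4↦5]→  5^(5 + 1) + 3·5^3 + 3·5^2 + 3·5 + 3 = 16093  −1 ⇒ G_3=16092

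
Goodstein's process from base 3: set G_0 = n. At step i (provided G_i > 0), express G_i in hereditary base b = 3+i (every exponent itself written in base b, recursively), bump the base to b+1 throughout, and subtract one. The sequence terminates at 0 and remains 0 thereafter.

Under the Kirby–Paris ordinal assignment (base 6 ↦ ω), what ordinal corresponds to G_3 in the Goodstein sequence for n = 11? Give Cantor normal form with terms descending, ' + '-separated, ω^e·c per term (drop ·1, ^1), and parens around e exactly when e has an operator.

ω·5 + 5

G_0 = 11. HB_3(11) = 3^2 + 2. Bump = 18. G_1 = 17.
G_1 = 17. HB_4(17) = 4^2 + 1. Bump = 26. G_2 = 25.
G_2 = 25. HB_5(25) = 5^2. Bump = 36. G_3 = 35.
G_3 = 35. HB_6(35) = 5·6 + 5. Bump = 40. G_4 = 39.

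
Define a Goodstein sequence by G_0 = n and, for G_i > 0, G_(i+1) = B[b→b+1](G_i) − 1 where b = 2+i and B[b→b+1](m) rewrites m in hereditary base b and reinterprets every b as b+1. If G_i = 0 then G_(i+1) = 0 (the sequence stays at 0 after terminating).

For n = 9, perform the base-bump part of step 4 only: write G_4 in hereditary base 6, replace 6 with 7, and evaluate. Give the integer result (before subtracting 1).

2471827

(0) 9|_2 = 2^(2 + 1) + 1 ↦ 3^(3 + 1) + 1|_3 = 82 ⇒ 81
(1) 81|_3 = 3^(3 + 1) ↦ 4^(4 + 1)|_4 = 1024 ⇒ 1023
(2) 1023|_4 = 3·4^4 + 3·4^3 + 3·4^2 + 3·4 + 3 ↦ 3·5^5 + 3·5^3 + 3·5^2 + 3·5 + 3|_5 = 9843 ⇒ 9842
(3) 9842|_5 = 3·5^5 + 3·5^3 + 3·5^2 + 3·5 + 2 ↦ 3·6^6 + 3·6^3 + 3·6^2 + 3·6 + 2|_6 = 140744 ⇒ 140743
(4) 140743|_6 = 3·6^6 + 3·6^3 + 3·6^2 + 3·6 + 1 ↦ 3·7^7 + 3·7^3 + 3·7^2 + 3·7 + 1|_7 = 2471827 ⇒ 2471826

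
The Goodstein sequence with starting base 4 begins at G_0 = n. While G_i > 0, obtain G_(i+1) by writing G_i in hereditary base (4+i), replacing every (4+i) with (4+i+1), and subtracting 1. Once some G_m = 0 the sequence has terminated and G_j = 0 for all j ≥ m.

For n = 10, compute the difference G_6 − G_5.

0

[0] 10 ≡ 2·4 + 2 (base 4). Lift 5: 12. −1: 11.
[1] 11 ≡ 2·5 + 1 (base 5). Lift 6: 13. −1: 12.
[2] 12 ≡ 2·6 (base 6). Lift 7: 14. −1: 13.
[3] 13 ≡ 7 + 6 (base 7). Lift 8: 14. −1: 13.
[4] 13 ≡ 8 + 5 (base 8). Lift 9: 14. −1: 13.
[5] 13 ≡ 9 + 4 (base 9). Lift 10: 14. −1: 13.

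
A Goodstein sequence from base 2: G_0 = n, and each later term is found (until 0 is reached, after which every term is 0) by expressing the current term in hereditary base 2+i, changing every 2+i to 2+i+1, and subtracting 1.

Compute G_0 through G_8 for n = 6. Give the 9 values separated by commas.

6, 29, 257, 3125, 46655, 98039, 187243, 332147, 555551

G_0=6  [base 2] 2^2 + 2  →[2↦3]→  3^3 + 3 = 30  −1 ⇒ G_1=29
G_1=29  [base 3] 3^3 + 2  →[3↦4]→  4^4 + 2 = 258  −1 ⇒ G_2=257
G_2=257  [base 4] 4^4 + 1  →[4↦5]→  5^5 + 1 = 3126  −1 ⇒ G_3=3125
G_3=3125  [base 5] 5^5  →[5↦6]→  6^6 = 46656  −1 ⇒ G_4=46655
G_4=46655  [base 6] 5·6^5 + 5·6^4 + 5·6^3 + 5·6^2 + 5·6 + 5  →[6↦7]→  5·7^5 + 5·7^4 + 5·7^3 + 5·7^2 + 5·7 + 5 = 98040  −1 ⇒ G_5=98039
G_5=98039  [base 7] 5·7^5 + 5·7^4 + 5·7^3 + 5·7^2 + 5·7 + 4  →[7↦8]→  5·8^5 + 5·8^4 + 5·8^3 + 5·8^2 + 5·8 + 4 = 187244  −1 ⇒ G_6=187243
G_6=187243  [base 8] 5·8^5 + 5·8^4 + 5·8^3 + 5·8^2 + 5·8 + 3  →[8↦9]→  5·9^5 + 5·9^4 + 5·9^3 + 5·9^2 + 5·9 + 3 = 332148  −1 ⇒ G_7=332147
G_7=332147  [base 9] 5·9^5 + 5·9^4 + 5·9^3 + 5·9^2 + 5·9 + 2  →[9↦10]→  5·10^5 + 5·10^4 + 5·10^3 + 5·10^2 + 5·10 + 2 = 555552  −1 ⇒ G_8=555551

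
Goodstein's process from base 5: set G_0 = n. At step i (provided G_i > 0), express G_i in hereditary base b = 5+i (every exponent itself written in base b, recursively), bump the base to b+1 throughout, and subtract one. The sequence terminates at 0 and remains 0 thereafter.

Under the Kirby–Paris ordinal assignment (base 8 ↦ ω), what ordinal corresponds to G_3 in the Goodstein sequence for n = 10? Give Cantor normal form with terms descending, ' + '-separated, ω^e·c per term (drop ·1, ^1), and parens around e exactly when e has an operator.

10 —HB5→ 2·5 —bump→ 2·6 = 12 —(−1)→ 11
11 —HB6→ 6 + 5 —bump→ 7 + 5 = 12 —(−1)→ 11
11 —HB7→ 7 + 4 —bump→ 8 + 4 = 12 —(−1)→ 11

ω + 3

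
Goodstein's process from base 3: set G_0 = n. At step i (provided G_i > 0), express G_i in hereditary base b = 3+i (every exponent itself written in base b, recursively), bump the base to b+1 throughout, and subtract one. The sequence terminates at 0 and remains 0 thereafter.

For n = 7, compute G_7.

9

(0) 7|_3 = 2·3 + 1 ↦ 2·4 + 1|_4 = 9 ⇒ 8
(1) 8|_4 = 2·4 ↦ 2·5|_5 = 10 ⇒ 9
(2) 9|_5 = 5 + 4 ↦ 6 + 4|_6 = 10 ⇒ 9
(3) 9|_6 = 6 + 3 ↦ 7 + 3|_7 = 10 ⇒ 9
(4) 9|_7 = 7 + 2 ↦ 8 + 2|_8 = 10 ⇒ 9
(5) 9|_8 = 8 + 1 ↦ 9 + 1|_9 = 10 ⇒ 9
(6) 9|_9 = 9 ↦ 10|_10 = 10 ⇒ 9
(7) 9|_10 = 9 ↦ 9|_11 = 9 ⇒ 8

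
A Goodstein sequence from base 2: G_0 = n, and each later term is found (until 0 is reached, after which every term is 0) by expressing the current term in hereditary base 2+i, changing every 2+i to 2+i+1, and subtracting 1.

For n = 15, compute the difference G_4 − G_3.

307841

G_0 = 15. HB_2(15) = 2^(2 + 1) + 2^2 + 2 + 1. Bump = 112. G_1 = 111.
G_1 = 111. HB_3(111) = 3^(3 + 1) + 3^3 + 3. Bump = 1284. G_2 = 1283.
G_2 = 1283. HB_4(1283) = 4^(4 + 1) + 4^4 + 3. Bump = 18753. G_3 = 18752.
G_3 = 18752. HB_5(18752) = 5^(5 + 1) + 5^5 + 2. Bump = 326594. G_4 = 326593.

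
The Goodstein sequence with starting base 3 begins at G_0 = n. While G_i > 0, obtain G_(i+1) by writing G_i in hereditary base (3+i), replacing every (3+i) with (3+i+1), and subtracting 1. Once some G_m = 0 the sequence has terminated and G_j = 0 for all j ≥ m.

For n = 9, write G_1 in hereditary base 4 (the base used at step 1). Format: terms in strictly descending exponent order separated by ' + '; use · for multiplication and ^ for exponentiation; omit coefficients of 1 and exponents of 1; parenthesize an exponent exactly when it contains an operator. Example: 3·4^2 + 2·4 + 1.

i=0: 9 = 3^2 (b=3); 3→4: 4^2 = 16; 16−1 = 15
i=1: 15 = 3·4 + 3 (b=4); 4→5: 3·5 + 3 = 18; 18−1 = 17

3·4 + 3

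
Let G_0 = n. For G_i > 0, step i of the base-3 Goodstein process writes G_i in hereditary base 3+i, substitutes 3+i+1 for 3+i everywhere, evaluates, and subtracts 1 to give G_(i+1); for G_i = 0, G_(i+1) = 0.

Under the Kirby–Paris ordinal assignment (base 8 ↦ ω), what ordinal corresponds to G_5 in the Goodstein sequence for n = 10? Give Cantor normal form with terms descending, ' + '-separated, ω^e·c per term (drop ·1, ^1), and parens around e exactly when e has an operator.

ω·4 + 1

G_0 = 10. HB_3(10) = 3^2 + 1. Bump = 17. G_1 = 16.
G_1 = 16. HB_4(16) = 4^2. Bump = 25. G_2 = 24.
G_2 = 24. HB_5(24) = 4·5 + 4. Bump = 28. G_3 = 27.
G_3 = 27. HB_6(27) = 4·6 + 3. Bump = 31. G_4 = 30.
G_4 = 30. HB_7(30) = 4·7 + 2. Bump = 34. G_5 = 33.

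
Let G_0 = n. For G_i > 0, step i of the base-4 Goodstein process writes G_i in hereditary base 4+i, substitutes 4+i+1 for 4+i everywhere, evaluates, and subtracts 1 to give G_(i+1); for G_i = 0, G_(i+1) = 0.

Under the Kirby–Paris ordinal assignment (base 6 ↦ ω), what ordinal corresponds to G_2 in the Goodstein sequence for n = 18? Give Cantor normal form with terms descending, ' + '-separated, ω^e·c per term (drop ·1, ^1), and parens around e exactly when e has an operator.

base 4: 18 = 4^2 + 2; at 5: 5^2 + 2 = 27; next = 26
base 5: 26 = 5^2 + 1; at 6: 6^2 + 1 = 37; next = 36
base 6: 36 = 6^2; at 7: 7^2 = 49; next = 48

ω^2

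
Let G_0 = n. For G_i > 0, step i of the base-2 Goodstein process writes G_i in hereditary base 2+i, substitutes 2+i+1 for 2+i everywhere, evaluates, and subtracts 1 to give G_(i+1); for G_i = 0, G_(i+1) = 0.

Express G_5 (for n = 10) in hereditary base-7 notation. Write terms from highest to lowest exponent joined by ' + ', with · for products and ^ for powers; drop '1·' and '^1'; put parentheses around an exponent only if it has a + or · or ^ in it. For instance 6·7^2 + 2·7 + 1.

G_0 = 10. HB_2(10) = 2^(2 + 1) + 2. Bump = 84. G_1 = 83.
G_1 = 83. HB_3(83) = 3^(3 + 1) + 2. Bump = 1026. G_2 = 1025.
G_2 = 1025. HB_4(1025) = 4^(4 + 1) + 1. Bump = 15626. G_3 = 15625.
G_3 = 15625. HB_5(15625) = 5^(5 + 1). Bump = 279936. G_4 = 279935.
G_4 = 279935. HB_6(279935) = 5·6^6 + 5·6^5 + 5·6^4 + 5·6^3 + 5·6^2 + 5·6 + 5. Bump = 4215755. G_5 = 4215754.
G_5 = 4215754. HB_7(4215754) = 5·7^7 + 5·7^5 + 5·7^4 + 5·7^3 + 5·7^2 + 5·7 + 4. Bump = 84073324. G_6 = 84073323.

5·7^7 + 5·7^5 + 5·7^4 + 5·7^3 + 5·7^2 + 5·7 + 4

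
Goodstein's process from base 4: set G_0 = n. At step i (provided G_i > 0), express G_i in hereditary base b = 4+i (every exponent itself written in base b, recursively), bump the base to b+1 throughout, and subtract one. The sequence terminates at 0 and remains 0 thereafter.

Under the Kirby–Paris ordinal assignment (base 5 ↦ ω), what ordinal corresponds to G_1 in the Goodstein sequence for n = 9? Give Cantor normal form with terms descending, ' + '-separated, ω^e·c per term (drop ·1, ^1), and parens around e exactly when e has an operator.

ω·2

base 4: 9 = 2·4 + 1; at 5: 2·5 + 1 = 11; next = 10
base 5: 10 = 2·5; at 6: 2·6 = 12; next = 11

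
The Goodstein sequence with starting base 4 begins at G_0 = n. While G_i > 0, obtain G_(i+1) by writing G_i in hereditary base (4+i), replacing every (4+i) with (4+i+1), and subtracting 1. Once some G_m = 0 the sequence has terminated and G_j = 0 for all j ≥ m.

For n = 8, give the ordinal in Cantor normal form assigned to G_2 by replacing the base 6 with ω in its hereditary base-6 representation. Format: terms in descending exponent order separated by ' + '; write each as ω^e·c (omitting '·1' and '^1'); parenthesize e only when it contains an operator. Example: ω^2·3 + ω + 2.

ω + 3

base 4: 8 = 2·4; at 5: 2·5 = 10; next = 9
base 5: 9 = 5 + 4; at 6: 6 + 4 = 10; next = 9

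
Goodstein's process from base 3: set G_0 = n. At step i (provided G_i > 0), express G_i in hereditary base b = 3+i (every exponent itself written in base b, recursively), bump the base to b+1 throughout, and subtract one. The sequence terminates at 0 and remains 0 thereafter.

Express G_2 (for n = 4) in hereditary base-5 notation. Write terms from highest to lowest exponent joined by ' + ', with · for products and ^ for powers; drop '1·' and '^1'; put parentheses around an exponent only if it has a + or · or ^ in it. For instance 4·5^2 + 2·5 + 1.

4

4 —HB3→ 3 + 1 —bump→ 4 + 1 = 5 —(−1)→ 4
4 —HB4→ 4 —bump→ 5 = 5 —(−1)→ 4
4 —HB5→ 4 —bump→ 4 = 4 —(−1)→ 3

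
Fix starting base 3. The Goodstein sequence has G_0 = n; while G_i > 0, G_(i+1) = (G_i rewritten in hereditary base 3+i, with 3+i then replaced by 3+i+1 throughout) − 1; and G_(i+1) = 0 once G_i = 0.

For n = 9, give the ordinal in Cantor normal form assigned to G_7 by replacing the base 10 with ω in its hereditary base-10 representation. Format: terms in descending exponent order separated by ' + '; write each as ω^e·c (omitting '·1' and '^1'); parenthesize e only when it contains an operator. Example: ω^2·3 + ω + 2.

[0] 9 ≡ 3^2 (base 3). Lift 4: 16. −1: 15.
[1] 15 ≡ 3·4 + 3 (base 4). Lift 5: 18. −1: 17.
[2] 17 ≡ 3·5 + 2 (base 5). Lift 6: 20. −1: 19.
[3] 19 ≡ 3·6 + 1 (base 6). Lift 7: 22. −1: 21.
[4] 21 ≡ 3·7 (base 7). Lift 8: 24. −1: 23.
[5] 23 ≡ 2·8 + 7 (base 8). Lift 9: 25. −1: 24.
[6] 24 ≡ 2·9 + 6 (base 9). Lift 10: 26. −1: 25.
[7] 25 ≡ 2·10 + 5 (base 10). Lift 11: 27. −1: 26.

ω·2 + 5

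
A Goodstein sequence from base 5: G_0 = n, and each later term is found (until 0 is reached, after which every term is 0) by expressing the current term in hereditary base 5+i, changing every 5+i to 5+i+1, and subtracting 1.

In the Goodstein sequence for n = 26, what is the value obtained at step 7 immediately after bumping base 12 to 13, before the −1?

79

step 0: 26 = 5^2 + 1; sub 6 for 5: 6^2 + 1; = 37; G_1 = 37−1 = 36
step 1: 36 = 6^2; sub 7 for 6: 7^2; = 49; G_2 = 49−1 = 48
step 2: 48 = 6·7 + 6; sub 8 for 7: 6·8 + 6; = 54; G_3 = 54−1 = 53
step 3: 53 = 6·8 + 5; sub 9 for 8: 6·9 + 5; = 59; G_4 = 59−1 = 58
step 4: 58 = 6·9 + 4; sub 10 for 9: 6·10 + 4; = 64; G_5 = 64−1 = 63
step 5: 63 = 6·10 + 3; sub 11 for 10: 6·11 + 3; = 69; G_6 = 69−1 = 68
step 6: 68 = 6·11 + 2; sub 12 for 11: 6·12 + 2; = 74; G_7 = 74−1 = 73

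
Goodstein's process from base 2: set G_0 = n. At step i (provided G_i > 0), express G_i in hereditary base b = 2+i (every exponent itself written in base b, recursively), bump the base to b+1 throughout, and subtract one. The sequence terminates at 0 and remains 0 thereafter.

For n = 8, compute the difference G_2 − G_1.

473

[0] 8 ≡ 2^(2 + 1) (base 2). Lift 3: 81. −1: 80.
[1] 80 ≡ 2·3^3 + 2·3^2 + 2·3 + 2 (base 3). Lift 4: 554. −1: 553.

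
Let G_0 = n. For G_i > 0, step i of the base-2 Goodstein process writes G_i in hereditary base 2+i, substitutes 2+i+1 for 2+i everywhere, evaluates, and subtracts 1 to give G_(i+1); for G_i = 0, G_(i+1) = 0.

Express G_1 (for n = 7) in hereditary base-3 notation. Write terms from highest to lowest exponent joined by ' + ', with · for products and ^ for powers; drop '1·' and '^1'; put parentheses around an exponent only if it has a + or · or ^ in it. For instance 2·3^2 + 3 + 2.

[0] 7 ≡ 2^2 + 2 + 1 (base 2). Lift 3: 31. −1: 30.
[1] 30 ≡ 3^3 + 3 (base 3). Lift 4: 260. −1: 259.

3^3 + 3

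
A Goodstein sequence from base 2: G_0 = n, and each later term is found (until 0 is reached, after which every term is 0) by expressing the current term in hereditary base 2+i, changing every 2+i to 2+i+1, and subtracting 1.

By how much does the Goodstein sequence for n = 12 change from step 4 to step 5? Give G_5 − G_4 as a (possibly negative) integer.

i=0: 12 = 2^(2 + 1) + 2^2 (b=2); 2→3: 3^(3 + 1) + 3^3 = 108; 108−1 = 107
i=1: 107 = 3^(3 + 1) + 2·3^2 + 2·3 + 2 (b=3); 3→4: 4^(4 + 1) + 2·4^2 + 2·4 + 2 = 1066; 1066−1 = 1065
i=2: 1065 = 4^(4 + 1) + 2·4^2 + 2·4 + 1 (b=4); 4→5: 5^(5 + 1) + 2·5^2 + 2·5 + 1 = 15686; 15686−1 = 15685
i=3: 15685 = 5^(5 + 1) + 2·5^2 + 2·5 (b=5); 5→6: 6^(6 + 1) + 2·6^2 + 2·6 = 280020; 280020−1 = 280019
i=4: 280019 = 6^(6 + 1) + 2·6^2 + 6 + 5 (b=6); 6→7: 7^(7 + 1) + 2·7^2 + 7 + 5 = 5764911; 5764911−1 = 5764910

5484891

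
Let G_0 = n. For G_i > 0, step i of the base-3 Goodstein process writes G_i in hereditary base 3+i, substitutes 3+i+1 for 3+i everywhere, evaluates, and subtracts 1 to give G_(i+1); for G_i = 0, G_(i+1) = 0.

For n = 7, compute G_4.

step 0: 7 = 2·3 + 1; sub 4 for 3: 2·4 + 1; = 9; G_1 = 9−1 = 8
step 1: 8 = 2·4; sub 5 for 4: 2·5; = 10; G_2 = 10−1 = 9
step 2: 9 = 5 + 4; sub 6 for 5: 6 + 4; = 10; G_3 = 10−1 = 9
step 3: 9 = 6 + 3; sub 7 for 6: 7 + 3; = 10; G_4 = 10−1 = 9
step 4: 9 = 7 + 2; sub 8 for 7: 8 + 2; = 10; G_5 = 10−1 = 9

9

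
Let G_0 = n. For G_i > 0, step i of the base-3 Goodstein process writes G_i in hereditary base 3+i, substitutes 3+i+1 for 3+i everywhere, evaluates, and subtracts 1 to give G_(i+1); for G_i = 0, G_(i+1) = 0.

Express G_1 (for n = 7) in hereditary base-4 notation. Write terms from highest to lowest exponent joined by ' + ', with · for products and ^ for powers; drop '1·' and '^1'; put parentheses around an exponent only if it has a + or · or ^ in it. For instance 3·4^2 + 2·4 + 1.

2·4

G_0 = 7. HB_3(7) = 2·3 + 1. Bump = 9. G_1 = 8.
G_1 = 8. HB_4(8) = 2·4. Bump = 10. G_2 = 9.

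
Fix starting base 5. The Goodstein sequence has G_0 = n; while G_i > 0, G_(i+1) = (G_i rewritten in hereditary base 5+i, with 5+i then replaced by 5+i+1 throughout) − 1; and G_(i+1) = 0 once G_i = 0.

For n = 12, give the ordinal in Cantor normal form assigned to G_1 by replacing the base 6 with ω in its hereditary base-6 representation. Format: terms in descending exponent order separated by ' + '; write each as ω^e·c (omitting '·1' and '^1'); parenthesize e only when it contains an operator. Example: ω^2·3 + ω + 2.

ω·2 + 1

[0] 12 ≡ 2·5 + 2 (base 5). Lift 6: 14. −1: 13.
[1] 13 ≡ 2·6 + 1 (base 6). Lift 7: 15. −1: 14.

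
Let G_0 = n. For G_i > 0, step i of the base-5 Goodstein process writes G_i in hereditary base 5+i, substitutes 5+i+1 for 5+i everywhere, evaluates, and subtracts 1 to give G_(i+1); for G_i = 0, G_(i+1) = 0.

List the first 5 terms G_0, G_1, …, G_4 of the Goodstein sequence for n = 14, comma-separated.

[0] 14 ≡ 2·5 + 4 (base 5). Lift 6: 16. −1: 15.
[1] 15 ≡ 2·6 + 3 (base 6). Lift 7: 17. −1: 16.
[2] 16 ≡ 2·7 + 2 (base 7). Lift 8: 18. −1: 17.
[3] 17 ≡ 2·8 + 1 (base 8). Lift 9: 19. −1: 18.

14, 15, 16, 17, 18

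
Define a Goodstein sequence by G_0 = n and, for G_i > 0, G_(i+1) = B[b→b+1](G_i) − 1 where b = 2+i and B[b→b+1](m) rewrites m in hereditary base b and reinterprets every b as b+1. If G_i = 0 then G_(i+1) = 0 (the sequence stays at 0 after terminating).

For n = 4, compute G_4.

G_0 = 4. HB_2(4) = 2^2. Bump = 27. G_1 = 26.
G_1 = 26. HB_3(26) = 2·3^2 + 2·3 + 2. Bump = 42. G_2 = 41.
G_2 = 41. HB_4(41) = 2·4^2 + 2·4 + 1. Bump = 61. G_3 = 60.
G_3 = 60. HB_5(60) = 2·5^2 + 2·5. Bump = 84. G_4 = 83.

83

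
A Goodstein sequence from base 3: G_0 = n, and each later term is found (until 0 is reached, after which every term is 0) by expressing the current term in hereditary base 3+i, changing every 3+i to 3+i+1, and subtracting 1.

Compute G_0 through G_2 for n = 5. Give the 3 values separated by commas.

i=0: 5 = 3 + 2 (b=3); 3→4: 4 + 2 = 6; 6−1 = 5
i=1: 5 = 4 + 1 (b=4); 4→5: 5 + 1 = 6; 6−1 = 5

5, 5, 5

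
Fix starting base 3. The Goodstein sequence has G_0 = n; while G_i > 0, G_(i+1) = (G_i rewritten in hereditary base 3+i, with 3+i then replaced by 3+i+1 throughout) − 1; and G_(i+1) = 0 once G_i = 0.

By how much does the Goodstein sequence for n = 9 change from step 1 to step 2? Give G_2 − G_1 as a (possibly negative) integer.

2

i=0: 9 = 3^2 (b=3); 3→4: 4^2 = 16; 16−1 = 15
i=1: 15 = 3·4 + 3 (b=4); 4→5: 3·5 + 3 = 18; 18−1 = 17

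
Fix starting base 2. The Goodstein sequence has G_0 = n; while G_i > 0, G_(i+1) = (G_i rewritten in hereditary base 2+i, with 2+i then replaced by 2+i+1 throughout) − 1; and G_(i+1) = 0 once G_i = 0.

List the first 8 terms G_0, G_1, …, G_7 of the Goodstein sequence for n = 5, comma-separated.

5, 27, 255, 467, 775, 1197, 1751, 2454

5 —HB2→ 2^2 + 1 —bump→ 3^3 + 1 = 28 —(−1)→ 27
27 —HB3→ 3^3 —bump→ 4^4 = 256 —(−1)→ 255
255 —HB4→ 3·4^3 + 3·4^2 + 3·4 + 3 —bump→ 3·5^3 + 3·5^2 + 3·5 + 3 = 468 —(−1)→ 467
467 —HB5→ 3·5^3 + 3·5^2 + 3·5 + 2 —bump→ 3·6^3 + 3·6^2 + 3·6 + 2 = 776 —(−1)→ 775
775 —HB6→ 3·6^3 + 3·6^2 + 3·6 + 1 —bump→ 3·7^3 + 3·7^2 + 3·7 + 1 = 1198 —(−1)→ 1197
1197 —HB7→ 3·7^3 + 3·7^2 + 3·7 —bump→ 3·8^3 + 3·8^2 + 3·8 = 1752 —(−1)→ 1751
1751 —HB8→ 3·8^3 + 3·8^2 + 2·8 + 7 —bump→ 3·9^3 + 3·9^2 + 2·9 + 7 = 2455 —(−1)→ 2454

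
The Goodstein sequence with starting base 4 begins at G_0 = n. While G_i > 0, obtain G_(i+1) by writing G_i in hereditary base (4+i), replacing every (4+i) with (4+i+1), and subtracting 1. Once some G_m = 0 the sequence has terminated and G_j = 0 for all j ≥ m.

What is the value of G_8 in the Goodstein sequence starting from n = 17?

59

i=0: 17 = 4^2 + 1 (b=4); 4→5: 5^2 + 1 = 26; 26−1 = 25
i=1: 25 = 5^2 (b=5); 5→6: 6^2 = 36; 36−1 = 35
i=2: 35 = 5·6 + 5 (b=6); 6→7: 5·7 + 5 = 40; 40−1 = 39
i=3: 39 = 5·7 + 4 (b=7); 7→8: 5·8 + 4 = 44; 44−1 = 43
i=4: 43 = 5·8 + 3 (b=8); 8→9: 5·9 + 3 = 48; 48−1 = 47
i=5: 47 = 5·9 + 2 (b=9); 9→10: 5·10 + 2 = 52; 52−1 = 51
i=6: 51 = 5·10 + 1 (b=10); 10→11: 5·11 + 1 = 56; 56−1 = 55
i=7: 55 = 5·11 (b=11); 11→12: 5·12 = 60; 60−1 = 59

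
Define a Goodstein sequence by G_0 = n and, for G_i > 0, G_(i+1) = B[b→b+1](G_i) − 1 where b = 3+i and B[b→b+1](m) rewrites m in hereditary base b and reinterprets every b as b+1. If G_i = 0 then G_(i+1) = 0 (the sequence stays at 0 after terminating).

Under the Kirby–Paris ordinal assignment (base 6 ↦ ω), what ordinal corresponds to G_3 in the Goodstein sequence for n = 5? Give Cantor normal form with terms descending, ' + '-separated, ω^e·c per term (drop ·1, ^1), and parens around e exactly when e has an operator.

5

5 —HB3→ 3 + 2 —bump→ 4 + 2 = 6 —(−1)→ 5
5 —HB4→ 4 + 1 —bump→ 5 + 1 = 6 —(−1)→ 5
5 —HB5→ 5 —bump→ 6 = 6 —(−1)→ 5
5 —HB6→ 5 —bump→ 5 = 5 —(−1)→ 4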